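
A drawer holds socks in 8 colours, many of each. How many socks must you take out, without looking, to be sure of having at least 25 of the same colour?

193

You could draw 24 of every colour without reaching 25 of any — 192 in all.
One more forces 25 of some colour, so 192 + 1 = 193.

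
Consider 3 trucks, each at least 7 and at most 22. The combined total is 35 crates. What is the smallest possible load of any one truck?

To make one truck as small as possible, make the other 2 as large as possible.
The other 2 can take up 2 × 22 = 44 ≥ 35 − 7, so one truck can sit at its floor of 7.
Achievable: one at 7 and the other 2 totalling 28, which fits since 2 × 7 ≤ 28 ≤ 2 × 22.

7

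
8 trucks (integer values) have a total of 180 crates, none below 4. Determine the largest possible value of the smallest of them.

If every one of the 8 were at least 23, the total would be at least 8 × 23 = 184 > 180.
Achievable: 4 of them at 22 and 4 at 23 total 180.

22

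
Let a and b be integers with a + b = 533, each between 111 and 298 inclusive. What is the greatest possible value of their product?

For a fixed sum, the product ab is largest when a and b are as close as possible.
Taking a = 266 and b = 267 (both in [111, 298]) gives ab = 71022.

71022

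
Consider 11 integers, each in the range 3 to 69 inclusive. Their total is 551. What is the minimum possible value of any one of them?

3

To make one integer as small as possible, make the other 10 as large as possible.
The other 10 can take up 10 × 69 = 690 ≥ 551 − 3, so one integer can sit at its floor of 3.
Achievable: one at 3 and the other 10 totalling 548, which fits since 10 × 3 ≤ 548 ≤ 10 × 69.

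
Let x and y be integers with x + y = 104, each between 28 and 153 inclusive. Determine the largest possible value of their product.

2704

For a fixed sum, the product xy is largest when x and y are as close as possible.
Taking x = 52 and y = 52 (both in [28, 153]) gives xy = 2704.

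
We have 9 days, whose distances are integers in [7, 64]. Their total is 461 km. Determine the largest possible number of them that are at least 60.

If k of the values are ≥ 60, the total is ≥ 60k + 7(9 − k).
Setting 60k + 7(9 − k) ≤ 461 gives 53k ≤ 398, so k ≤ 7.
k = 7 is achieved by 7 values at 60 and 2 at 7, total 434; add 27 to one value (staying below 60) to reach 461.

7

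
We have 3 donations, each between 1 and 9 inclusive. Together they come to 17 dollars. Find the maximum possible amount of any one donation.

Maximizing one value means minimizing the remaining 2.
The other 2 contribute at least 2 × 1 = 2, leaving at most 17 − 2 = 15.
But each donation is capped at 9, so the maximum is 9.
Achievable: one at 9 and the other 2 totalling 8, which fits since 2 × 1 ≤ 8 ≤ 2 × 9.

9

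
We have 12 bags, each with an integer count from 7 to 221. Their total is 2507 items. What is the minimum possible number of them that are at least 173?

10

If only k of them are at least 173, the other 12 − k are at most 172, so the total is at most k·221 + (12 − k)·172.
This must reach 2507, so k·221 + (12 − k)·172 ≥ 2507, giving k ≥ 10.
Exactly 10 works: 10 values at 221 and 2 at 172 total 2554; lower one of the high values by 47 (still ≥ 173) to hit 2507.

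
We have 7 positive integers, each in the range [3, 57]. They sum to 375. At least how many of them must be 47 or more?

5

If only k of them are at least 47, the other 7 − k are at most 46, so the total is at most k·57 + (7 − k)·46.
This must reach 375, so k·57 + (7 − k)·46 ≥ 375, giving k ≥ 5.
Exactly 5 works: 5 values at 57 and 2 at 46 total 377; lower one of the high values by 2 (still ≥ 47) to hit 375.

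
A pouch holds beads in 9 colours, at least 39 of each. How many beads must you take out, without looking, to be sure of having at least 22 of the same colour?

In the worst case you draw 21 of each of the 9 colours: 9 × 21 = 189.
One more forces 22 of some colour, so 189 + 1 = 190.

190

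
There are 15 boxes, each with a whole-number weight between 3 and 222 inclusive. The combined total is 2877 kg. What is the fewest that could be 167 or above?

7

Suppose at most 15 − j of them reach 167; then j values are ≤ 166 and the rest ≤ 222.
The total is then ≤ 166·j + 222·(15 − j) = 3330 − 56j. For this to be ≥ 2877 we need j ≤ 8, so at least 15 − 8 = 7 must reach 167.
Exactly 7 works: 7 values at 222 and 8 at 166 total 2882; lower one of the high values by 5 (still ≥ 167) to hit 2877.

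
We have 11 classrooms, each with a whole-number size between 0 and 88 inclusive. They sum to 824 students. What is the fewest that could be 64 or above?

Suppose at most 11 − j of them reach 64; then j values are ≤ 63 and the rest ≤ 88.
The total is then ≤ 63·j + 88·(11 − j) = 968 − 25j. For this to be ≥ 824 we need j ≤ 5, so at least 11 − 5 = 6 must reach 64.
Exactly 6 works: 6 values at 88 and 5 at 63 total 843; lower one of the high values by 19 (still ≥ 64) to hit 824.

6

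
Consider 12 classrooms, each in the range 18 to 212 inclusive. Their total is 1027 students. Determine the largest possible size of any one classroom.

212

To make one classroom as large as possible, make the other 11 as small as possible.
The other 11 contribute at least 11 × 18 = 198, leaving at most 1027 − 198 = 829.
But each classroom is capped at 212, so the maximum is 212.
Achievable: one at 212 and the other 11 totalling 815, which fits since 11 × 18 ≤ 815 ≤ 11 × 212.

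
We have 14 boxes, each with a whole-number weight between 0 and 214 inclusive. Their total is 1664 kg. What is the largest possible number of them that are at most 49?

8

Suppose k of them are at most 49. Those contribute at most 49 each and the rest at most 214 each.
So the total is at most 49k + 214(14 − k) = 2996 − 165k. This must still be ≥ 1664, so k ≤ 8.
k = 8 is achieved by 8 values at 49 and 6 at 214, total 1676; lower one of the 214's by 12 (still > 49) to reach 1664.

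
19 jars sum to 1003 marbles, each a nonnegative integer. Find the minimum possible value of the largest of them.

Some value must be at least ⌈1003/19⌉ = 53, since 19 × 52 = 988 < 1003.
Equality holds with 15 values of 53 and 4 values of 52.

53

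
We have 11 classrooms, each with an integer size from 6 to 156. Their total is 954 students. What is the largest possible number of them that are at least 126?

With k values at 126 or above and the rest at least 6, the sum is at least 66 + 120k.
Since the sum is 954, we need 120k ≤ 888, i.e. k ≤ 7.
k = 7 is achieved by 7 values at 126 and 4 at 6, total 906; add 48 to one value (staying below 126) to reach 954.

7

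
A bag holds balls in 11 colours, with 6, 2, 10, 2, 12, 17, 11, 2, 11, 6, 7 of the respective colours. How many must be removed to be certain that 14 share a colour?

83

In the worst case you take as many as possible of each colour without reaching 14: 6 + 2 + 10 + 2 + 12 + 13 + 11 + 2 + 11 + 6 + 7 = 82.
The next one must give 14 of some colour, so 82 + 1 = 83.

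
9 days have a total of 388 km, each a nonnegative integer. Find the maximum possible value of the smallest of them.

43

The 9 values sum to 388, so their minimum is at most ⌊388/9⌋ = 43.
Equality holds with 8 values of 43 and 1 value of 44.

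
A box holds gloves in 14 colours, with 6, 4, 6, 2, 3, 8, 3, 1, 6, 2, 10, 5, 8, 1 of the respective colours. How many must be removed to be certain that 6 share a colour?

52

In the worst case you take as many as possible of each colour without reaching 6: 5 + 4 + 5 + 2 + 3 + 5 + 3 + 1 + 5 + 2 + 5 + 5 + 5 + 1 = 51.
The next one must give 6 of some colour, so 51 + 1 = 52.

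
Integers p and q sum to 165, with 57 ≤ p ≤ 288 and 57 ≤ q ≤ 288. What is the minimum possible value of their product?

Since p + q is fixed, pushing one of them to its bound minimizes the product.
The extreme feasible split is p = 57, q = 108, giving pq = 6156.

6156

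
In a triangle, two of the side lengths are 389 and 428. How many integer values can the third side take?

The triangle inequality gives |389 − 428| < c < 389 + 428, i.e. 39 < c < 817.
So c can be any integer from 40 to 816: 777 values.

777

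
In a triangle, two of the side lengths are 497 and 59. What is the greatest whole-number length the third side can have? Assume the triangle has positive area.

The third side must be less than 497 + 59 = 556.
The largest integer below 556 is 555.

555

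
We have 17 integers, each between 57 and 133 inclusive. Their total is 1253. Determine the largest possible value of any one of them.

133

Maximizing one value means minimizing the remaining 16.
The other 16 contribute at least 16 × 57 = 912, leaving at most 1253 − 912 = 341.
But each integer is capped at 133, so the maximum is 133.
Achievable: one at 133 and the other 16 totalling 1120, which fits since 16 × 57 ≤ 1120 ≤ 16 × 133.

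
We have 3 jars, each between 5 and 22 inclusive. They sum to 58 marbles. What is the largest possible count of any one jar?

Maximizing one value means minimizing the remaining 2.
The other 2 contribute at least 2 × 5 = 10, leaving at most 58 − 10 = 48.
But each jar is capped at 22, so the maximum is 22.
Achievable: one at 22 and the other 2 totalling 36, which fits since 2 × 5 ≤ 36 ≤ 2 × 22.

22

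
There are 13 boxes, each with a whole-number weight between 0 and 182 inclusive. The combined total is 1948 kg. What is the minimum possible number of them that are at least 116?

If only k of them are at least 116, the other 13 − k are at most 115, so the total is at most k·182 + (13 − k)·115.
This must reach 1948, so k·182 + (13 − k)·115 ≥ 1948, giving k ≥ 7.
Exactly 7 works: 7 values at 182 and 6 at 115 total 1964; lower one of the high values by 16 (still ≥ 116) to hit 1948.

7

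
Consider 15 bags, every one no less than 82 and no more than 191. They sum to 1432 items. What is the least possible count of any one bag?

To make one bag as small as possible, make the other 14 as large as possible.
The other 14 can take up 14 × 191 = 2674 ≥ 1432 − 82, so one bag can sit at its floor of 82.
Achievable: one at 82 and the other 14 totalling 1350, which fits since 14 × 82 ≤ 1350 ≤ 14 × 191.

82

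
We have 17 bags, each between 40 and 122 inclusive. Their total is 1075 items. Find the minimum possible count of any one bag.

40

To make one bag as small as possible, make the other 16 as large as possible.
The other 16 can take up 16 × 122 = 1952 ≥ 1075 − 40, so one bag can sit at its floor of 40.
Achievable: one at 40 and the other 16 totalling 1035, which fits since 16 × 40 ≤ 1035 ≤ 16 × 122.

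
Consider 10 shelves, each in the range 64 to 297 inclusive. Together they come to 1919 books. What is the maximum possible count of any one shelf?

Maximizing one value means minimizing the remaining 9.
The other 9 contribute at least 9 × 64 = 576, leaving at most 1919 − 576 = 1343.
But each shelf is capped at 297, so the maximum is 297.
Achievable: one at 297 and the other 9 totalling 1622, which fits since 9 × 64 ≤ 1622 ≤ 9 × 297.

297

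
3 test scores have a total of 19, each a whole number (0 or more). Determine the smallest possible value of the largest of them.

7

The 3 values sum to 19, so their maximum is at least ⌈19/3⌉ = 7.
Equality holds with 1 value of 7 and 2 values of 6.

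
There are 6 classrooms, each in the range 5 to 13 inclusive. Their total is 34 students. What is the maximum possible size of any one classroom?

9

To make one classroom as large as possible, make the other 5 as small as possible.
The other 5 contribute at least 5 × 5 = 25, leaving at most 34 − 25 = 9.
Since 9 ≤ 13, this is achievable: one at 9 and 5 at 5.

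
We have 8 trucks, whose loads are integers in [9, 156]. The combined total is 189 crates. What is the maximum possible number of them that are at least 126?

If k of the values are ≥ 126, the total is ≥ 126k + 9(8 − k).
Setting 126k + 9(8 − k) ≤ 189 gives 117k ≤ 117, so k ≤ 1.
k = 1 is achieved by 1 value at 126 and 7 at 9, total 189.

1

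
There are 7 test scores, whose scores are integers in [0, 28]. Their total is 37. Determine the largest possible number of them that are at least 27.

If k of the values are ≥ 27, the total is ≥ 27k + 0(7 − k).
Setting 27k + 0(7 − k) ≤ 37 gives 27k ≤ 37, so k ≤ 1.
k = 1 is achieved by 1 value at 27 and 6 at 0, total 27; add 10 to one value (staying below 27) to reach 37.

1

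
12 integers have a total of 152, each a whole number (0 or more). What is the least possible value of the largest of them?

13

If every one of the 12 were at most 12, the total would be at most 12 × 12 = 144 < 152.
Taking 4 copies of 12 and 8 copies of 13 gives exactly 152, so 13 is attained.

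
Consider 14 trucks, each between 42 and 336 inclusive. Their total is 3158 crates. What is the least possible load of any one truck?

42

To make one truck as small as possible, make the other 13 as large as possible.
The other 13 can take up 13 × 336 = 4368 ≥ 3158 − 42, so one truck can sit at its floor of 42.
Achievable: one at 42 and the other 13 totalling 3116, which fits since 13 × 42 ≤ 3116 ≤ 13 × 336.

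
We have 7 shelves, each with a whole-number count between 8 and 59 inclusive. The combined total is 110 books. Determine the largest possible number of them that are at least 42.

1

Suppose k of them are at least 42. Those contribute at least 42 each and the other 7 − k at least 8 each.
So the total is at least 42k + 8(7 − k) = 56 + 34k. This must be ≤ 110, giving k ≤ 1.
k = 1 is achieved by 1 value at 42 and 6 at 8, total 90; add 20 to one value (staying below 42) to reach 110.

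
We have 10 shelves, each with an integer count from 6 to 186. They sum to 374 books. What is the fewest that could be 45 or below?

Let j be the number exceeding 45. Then the total is ≥ 46·j + 6·(10 − j) = 60 + 40j.
So 40j ≤ 314 and j ≤ 7; hence at least 10 − 7 = 3 are ≤ 45.
Exactly 3 works: 3 values at 6 and 7 at 46 total 340; raise one of the low values by 34 (still ≤ 45) to hit 374.

3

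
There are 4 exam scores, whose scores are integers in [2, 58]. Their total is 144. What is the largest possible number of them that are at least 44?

3

If k of the values are ≥ 44, the total is ≥ 44k + 2(4 − k).
Setting 44k + 2(4 − k) ≤ 144 gives 42k ≤ 136, so k ≤ 3.
k = 3 is achieved by 3 values at 44 and 1 at 2, total 134; add 10 to one value (staying below 44) to reach 144.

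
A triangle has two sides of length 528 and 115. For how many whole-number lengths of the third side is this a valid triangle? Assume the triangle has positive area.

The triangle inequality gives |528 − 115| < c < 528 + 115, i.e. 413 < c < 643.
So c can be any integer from 414 to 642: 229 values.

229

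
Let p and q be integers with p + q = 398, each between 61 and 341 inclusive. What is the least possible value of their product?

20557

Since p + q is fixed, pushing one of them to its bound minimizes the product.
The extreme feasible split is p = 61, q = 337, giving pq = 20557.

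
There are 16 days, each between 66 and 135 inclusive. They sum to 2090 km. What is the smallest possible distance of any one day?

Minimizing one value means maximizing the remaining 15.
The other 15 can take up 15 × 135 = 2025 ≥ 2090 − 66, so one day can sit at its floor of 66.
Achievable: one at 66 and the other 15 totalling 2024, which fits since 15 × 66 ≤ 2024 ≤ 15 × 135.

66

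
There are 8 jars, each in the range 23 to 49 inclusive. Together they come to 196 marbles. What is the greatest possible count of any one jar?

Maximizing one value means minimizing the remaining 7.
The other 7 contribute at least 7 × 23 = 161, leaving at most 196 − 161 = 35.
Since 35 ≤ 49, this is achievable: one at 35 and 7 at 23.

35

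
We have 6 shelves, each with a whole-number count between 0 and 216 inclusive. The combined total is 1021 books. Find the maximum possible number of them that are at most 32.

Each value at 32 or below falls at least 216 − 32 = 184 short of the ceiling 216.
The ceiling total is 6 × 216 = 1296, and we need 1021, so at most ⌊(1296 − 1021)/184⌋ = 1 can be that low.
k = 1 is achieved by 1 value at 32 and 5 at 216, total 1112; lower one of the 216's by 91 (still > 32) to reach 1021.

1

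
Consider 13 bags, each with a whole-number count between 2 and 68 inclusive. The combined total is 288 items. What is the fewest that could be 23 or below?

Each value above 23 is at least 24, contributing at least 24 − 2 = 22 above the floor 2.
The sum exceeds the floor total 26 by 262, so at most ⌊262/22⌋ = 11 exceed 23, and at least 2 are ≤ 23.
Exactly 2 works: 2 values at 2 and 11 at 24 total 268; raise one of the low values by 20 (still ≤ 23) to hit 288.

2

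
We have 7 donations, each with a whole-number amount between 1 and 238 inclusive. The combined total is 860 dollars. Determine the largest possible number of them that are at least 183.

With k values at 183 or above and the rest at least 1, the sum is at least 7 + 182k.
Since the sum is 860, we need 182k ≤ 853, i.e. k ≤ 4.
k = 4 is achieved by 4 values at 183 and 3 at 1, total 735; add 125 to one value (staying below 183) to reach 860.

4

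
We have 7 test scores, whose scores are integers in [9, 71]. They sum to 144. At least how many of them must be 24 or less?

Let j be the number exceeding 24. Then the total is ≥ 25·j + 9·(7 − j) = 63 + 16j.
So 16j ≤ 81 and j ≤ 5; hence at least 7 − 5 = 2 are ≤ 24.
Exactly 2 works: 2 values at 9 and 5 at 25 total 143; raise one of the low values by 1 (still ≤ 24) to hit 144.

2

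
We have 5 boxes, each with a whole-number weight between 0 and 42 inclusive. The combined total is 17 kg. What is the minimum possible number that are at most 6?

3

Let j be the number exceeding 6. Then the total is ≥ 7·j + 0·(5 − j) = 0 + 7j.
So 7j ≤ 17 and j ≤ 2; hence at least 5 − 2 = 3 are ≤ 6.
Exactly 3 works: 3 values at 0 and 2 at 7 total 14; raise one of the low values by 3 (still ≤ 6) to hit 17.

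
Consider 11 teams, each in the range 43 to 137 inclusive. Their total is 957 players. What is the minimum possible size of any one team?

43

To make one team as small as possible, make the other 10 as large as possible.
The other 10 can take up 10 × 137 = 1370 ≥ 957 − 43, so one team can sit at its floor of 43.
Achievable: one at 43 and the other 10 totalling 914, which fits since 10 × 43 ≤ 914 ≤ 10 × 137.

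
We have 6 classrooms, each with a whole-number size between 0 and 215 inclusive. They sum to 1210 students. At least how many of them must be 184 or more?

4

Each value short of 184 is at most 183, costing at least 215 − 183 = 32 against the maximum total of 1290.
We can afford to lose at most 1290 − 1210 = 80, so at most ⌊80/32⌋ = 2 fall short, and at least 4 are ≥ 184.
Exactly 4 works: 4 values at 215 and 2 at 183 total 1226; lower one of the high values by 16 (still ≥ 184) to hit 1210.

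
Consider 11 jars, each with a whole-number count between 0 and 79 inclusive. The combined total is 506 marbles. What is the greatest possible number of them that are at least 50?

10

If k of the values are ≥ 50, the total is ≥ 50k + 0(11 − k).
Setting 50k + 0(11 − k) ≤ 506 gives 50k ≤ 506, so k ≤ 10.
k = 10 is achieved by 10 values at 50 and 1 at 0, total 500; add 6 to one value (staying below 50) to reach 506.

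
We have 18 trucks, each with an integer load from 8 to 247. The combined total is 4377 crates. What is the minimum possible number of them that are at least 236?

Each value short of 236 is at most 235, costing at least 247 − 235 = 12 against the maximum total of 4446.
We can afford to lose at most 4446 − 4377 = 69, so at most ⌊69/12⌋ = 5 fall short, and at least 13 are ≥ 236.
Exactly 13 works: 13 values at 247 and 5 at 235 total 4386; lower one of the high values by 9 (still ≥ 236) to hit 4377.

13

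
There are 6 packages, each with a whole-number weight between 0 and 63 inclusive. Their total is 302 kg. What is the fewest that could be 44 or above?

3

Each value short of 44 is at most 43, costing at least 63 − 43 = 20 against the maximum total of 378.
We can afford to lose at most 378 − 302 = 76, so at most ⌊76/20⌋ = 3 fall short, and at least 3 are ≥ 44.
Exactly 3 works: 3 values at 63 and 3 at 43 total 318; lower one of the high values by 16 (still ≥ 44) to hit 302.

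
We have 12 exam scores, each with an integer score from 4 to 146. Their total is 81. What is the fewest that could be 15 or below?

10

Each value above 15 is at least 16, contributing at least 16 − 4 = 12 above the floor 4.
The sum exceeds the floor total 48 by 33, so at most ⌊33/12⌋ = 2 exceed 15, and at least 10 are ≤ 15.
Exactly 10 works: 10 values at 4 and 2 at 16 total 72; raise one of the low values by 9 (still ≤ 15) to hit 81.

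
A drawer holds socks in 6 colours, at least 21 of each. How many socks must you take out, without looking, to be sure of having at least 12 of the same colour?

67

In the worst case you draw 11 of each of the 6 colours: 6 × 11 = 66.
One more forces 12 of some colour, so 66 + 1 = 67.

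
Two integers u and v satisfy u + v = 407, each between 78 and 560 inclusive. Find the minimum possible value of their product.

25662

For a fixed sum, uv is smallest when u and v are as far apart as possible.
The extreme feasible split is u = 78, v = 329, giving uv = 25662.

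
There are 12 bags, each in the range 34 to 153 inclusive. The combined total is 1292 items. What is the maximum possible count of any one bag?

To make one bag as large as possible, make the other 11 as small as possible.
The other 11 contribute at least 11 × 34 = 374, leaving at most 1292 − 374 = 918.
But each bag is capped at 153, so the maximum is 153.
Achievable: one at 153 and the other 11 totalling 1139, which fits since 11 × 34 ≤ 1139 ≤ 11 × 153.

153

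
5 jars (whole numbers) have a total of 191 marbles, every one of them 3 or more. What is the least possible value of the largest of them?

39

The average is 191/5 > 38, so not all 5 can be 38 or less; the largest is ≥ 39.
Achievable: 1 of them at 39 and 4 at 38 total 191.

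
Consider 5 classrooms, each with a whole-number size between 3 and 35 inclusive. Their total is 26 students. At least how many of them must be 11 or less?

Each value above 11 is at least 12, contributing at least 12 − 3 = 9 above the floor 3.
The sum exceeds the floor total 15 by 11, so at most ⌊11/9⌋ = 1 exceed 11, and at least 4 are ≤ 11.
Exactly 4 works: 4 values at 3 and 1 at 12 total 24; raise one of the low values by 2 (still ≤ 11) to hit 26.

4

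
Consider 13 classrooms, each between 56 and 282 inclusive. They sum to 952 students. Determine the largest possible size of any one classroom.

280

Maximizing one value means minimizing the remaining 12.
The other 12 contribute at least 12 × 56 = 672, leaving at most 952 − 672 = 280.
Since 280 ≤ 282, this is achievable: one at 280 and 12 at 56.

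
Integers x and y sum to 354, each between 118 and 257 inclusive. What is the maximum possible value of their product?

With x + y fixed, xy peaks when the two are closest together.
Taking x = 177 and y = 177 (both in [118, 257]) gives xy = 31329.

31329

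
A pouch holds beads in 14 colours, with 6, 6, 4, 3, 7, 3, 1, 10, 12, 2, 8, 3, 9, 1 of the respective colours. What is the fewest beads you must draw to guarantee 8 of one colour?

65

In the worst case you take as many as possible of each colour without reaching 8: 6 + 6 + 4 + 3 + 7 + 3 + 1 + 7 + 7 + 2 + 7 + 3 + 7 + 1 = 64.
The next one must give 8 of some colour, so 64 + 1 = 65.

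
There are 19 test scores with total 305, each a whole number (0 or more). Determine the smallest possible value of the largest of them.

The 19 values sum to 305, so their maximum is at least ⌈305/19⌉ = 17.
Equality holds with 1 value of 17 and 18 values of 16.

17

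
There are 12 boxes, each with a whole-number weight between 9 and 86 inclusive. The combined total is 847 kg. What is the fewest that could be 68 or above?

Suppose at most 12 − j of them reach 68; then j values are ≤ 67 and the rest ≤ 86.
The total is then ≤ 67·j + 86·(12 − j) = 1032 − 19j. For this to be ≥ 847 we need j ≤ 9, so at least 12 − 9 = 3 must reach 68.
Exactly 3 works: 3 values at 86 and 9 at 67 total 861; lower one of the high values by 14 (still ≥ 68) to hit 847.

3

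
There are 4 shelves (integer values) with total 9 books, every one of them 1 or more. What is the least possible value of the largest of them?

Some value must be at least ⌈9/4⌉ = 3, since 4 × 2 = 8 < 9.
Achievable: 1 of them at 3 and 3 at 2 total 9.

3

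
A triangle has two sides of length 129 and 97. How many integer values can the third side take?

193

The triangle inequality gives |129 − 97| < c < 129 + 97, i.e. 32 < c < 226.
So c can be any integer from 33 to 225: 193 values.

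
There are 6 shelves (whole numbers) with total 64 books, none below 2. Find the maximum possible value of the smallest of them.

The average is 64/6 < 11, so some value is ≤ 10.
Taking 2 copies of 10 and 4 copies of 11 gives exactly 64, so 10 is attained.

10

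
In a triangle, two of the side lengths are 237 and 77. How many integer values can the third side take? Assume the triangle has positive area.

The triangle inequality gives |237 − 77| < c < 237 + 77, i.e. 160 < c < 314.
So c can be any integer from 161 to 313: 153 values.

153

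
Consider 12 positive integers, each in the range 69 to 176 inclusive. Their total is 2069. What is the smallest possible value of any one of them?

To make one integer as small as possible, make the other 11 as large as possible.
The other 11 contribute at most 11 × 176 = 1936, leaving at least 2069 − 1936 = 133.
Since 133 ≥ 69, this is achievable: one at 133 and 11 at 176.

133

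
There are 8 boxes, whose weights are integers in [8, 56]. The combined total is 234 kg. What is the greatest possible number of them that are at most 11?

Each value at 11 or below falls at least 56 − 11 = 45 short of the ceiling 56.
The ceiling total is 8 × 56 = 448, and we need 234, so at most ⌊(448 − 234)/45⌋ = 4 can be that low.
k = 4 is achieved by 4 values at 11 and 4 at 56, total 268; lower one of the 56's by 34 (still > 11) to reach 234.

4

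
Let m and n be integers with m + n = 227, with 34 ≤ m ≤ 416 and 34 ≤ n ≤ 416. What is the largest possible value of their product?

12882

With m + n fixed, mn peaks when the two are closest together.
Taking m = 113 and n = 114 (both in [34, 416]) gives mn = 12882.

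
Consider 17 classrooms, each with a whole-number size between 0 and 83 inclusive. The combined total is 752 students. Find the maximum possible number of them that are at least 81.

9

Suppose k of them are at least 81. Those contribute at least 81 each and the other 17 − k at least 0 each.
So the total is at least 81k + 0(17 − k) = 0 + 81k. This must be ≤ 752, giving k ≤ 9.
k = 9 is achieved by 9 values at 81 and 8 at 0, total 729; add 23 to one value (staying below 81) to reach 752.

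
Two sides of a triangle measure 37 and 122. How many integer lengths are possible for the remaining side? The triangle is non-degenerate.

73

The triangle inequality gives |37 − 122| < c < 37 + 122, i.e. 85 < c < 159.
So c can be any integer from 86 to 158: 73 values.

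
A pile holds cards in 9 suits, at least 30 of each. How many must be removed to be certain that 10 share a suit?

82

In the worst case you draw 9 of each of the 9 suits: 9 × 9 = 81.
One more forces 10 of some suit, so 81 + 1 = 82.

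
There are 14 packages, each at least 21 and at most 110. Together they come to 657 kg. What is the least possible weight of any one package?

Minimizing one value means maximizing the remaining 13.
The other 13 can take up 13 × 110 = 1430 ≥ 657 − 21, so one package can sit at its floor of 21.
Achievable: one at 21 and the other 13 totalling 636, which fits since 13 × 21 ≤ 636 ≤ 13 × 110.

21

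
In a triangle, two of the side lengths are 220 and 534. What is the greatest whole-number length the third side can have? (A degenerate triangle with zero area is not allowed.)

The third side must be less than 220 + 534 = 754.
The largest integer below 754 is 753.

753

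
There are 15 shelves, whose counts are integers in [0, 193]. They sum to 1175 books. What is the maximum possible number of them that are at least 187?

Suppose k of them are at least 187. Those contribute at least 187 each and the other 15 − k at least 0 each.
So the total is at least 187k + 0(15 − k) = 0 + 187k. This must be ≤ 1175, giving k ≤ 6.
k = 6 is achieved by 6 values at 187 and 9 at 0, total 1122; add 53 to one value (staying below 187) to reach 1175.

6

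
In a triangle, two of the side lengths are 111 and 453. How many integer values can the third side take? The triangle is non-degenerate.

The triangle inequality gives |111 − 453| < c < 111 + 453, i.e. 342 < c < 564.
So c can be any integer from 343 to 563: 221 values.

221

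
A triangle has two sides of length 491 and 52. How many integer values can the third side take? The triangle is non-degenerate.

The triangle inequality gives |491 − 52| < c < 491 + 52, i.e. 439 < c < 543.
So c can be any integer from 440 to 542: 103 values.

103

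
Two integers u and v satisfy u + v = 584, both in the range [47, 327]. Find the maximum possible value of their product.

With u + v fixed, uv peaks when the two are closest together.
Taking u = 292 and v = 292 (both in [47, 327]) gives uv = 85264.

85264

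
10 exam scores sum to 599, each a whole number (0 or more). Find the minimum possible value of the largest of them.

The 10 values sum to 599, so their maximum is at least ⌈599/10⌉ = 60.
Taking 1 copy of 59 and 9 copies of 60 gives exactly 599, so 60 is attained.

60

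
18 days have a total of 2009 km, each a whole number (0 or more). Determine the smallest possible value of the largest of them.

The average is 2009/18 > 111, so not all 18 can be 111 or less; the largest is ≥ 112.
Taking 7 copies of 111 and 11 copies of 112 gives exactly 2009, so 112 is attained.

112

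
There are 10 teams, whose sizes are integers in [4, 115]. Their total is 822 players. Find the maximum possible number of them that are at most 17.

Each value at 17 or below falls at least 115 − 17 = 98 short of the ceiling 115.
The ceiling total is 10 × 115 = 1150, and we need 822, so at most ⌊(1150 − 822)/98⌋ = 3 can be that low.
k = 3 is achieved by 3 values at 17 and 7 at 115, total 856; lower one of the 115's by 34 (still > 17) to reach 822.

3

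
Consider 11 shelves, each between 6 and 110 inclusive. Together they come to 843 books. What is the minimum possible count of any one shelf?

To make one shelf as small as possible, make the other 10 as large as possible.
The other 10 can take up 10 × 110 = 1100 ≥ 843 − 6, so one shelf can sit at its floor of 6.
Achievable: one at 6 and the other 10 totalling 837, which fits since 10 × 6 ≤ 837 ≤ 10 × 110.

6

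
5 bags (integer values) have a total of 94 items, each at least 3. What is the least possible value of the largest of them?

19

The average is 94/5 > 18, so not all 5 can be 18 or less; the largest is ≥ 19.
Achievable: 4 of them at 19 and 1 at 18 total 94.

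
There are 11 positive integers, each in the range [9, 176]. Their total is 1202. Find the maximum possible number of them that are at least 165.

7

With k values at 165 or above and the rest at least 9, the sum is at least 99 + 156k.
Since the sum is 1202, we need 156k ≤ 1103, i.e. k ≤ 7.
k = 7 is achieved by 7 values at 165 and 4 at 9, total 1191; add 11 to one value (staying below 165) to reach 1202.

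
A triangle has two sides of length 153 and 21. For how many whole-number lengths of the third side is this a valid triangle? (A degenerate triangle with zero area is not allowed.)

41

The triangle inequality gives |153 − 21| < c < 153 + 21, i.e. 132 < c < 174.
So c can be any integer from 133 to 173: 41 values.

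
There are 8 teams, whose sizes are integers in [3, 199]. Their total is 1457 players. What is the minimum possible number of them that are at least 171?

4

Suppose at most 8 − j of them reach 171; then j values are ≤ 170 and the rest ≤ 199.
The total is then ≤ 170·j + 199·(8 − j) = 1592 − 29j. For this to be ≥ 1457 we need j ≤ 4, so at least 8 − 4 = 4 must reach 171.
Exactly 4 works: 4 values at 199 and 4 at 170 total 1476; lower one of the high values by 19 (still ≥ 171) to hit 1457.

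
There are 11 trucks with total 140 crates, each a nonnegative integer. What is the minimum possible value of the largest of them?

Some value must be at least ⌈140/11⌉ = 13, since 11 × 12 = 132 < 140.
Equality holds with 8 values of 13 and 3 values of 12.

13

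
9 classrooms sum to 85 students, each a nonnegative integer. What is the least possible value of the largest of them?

Some value must be at least ⌈85/9⌉ = 10, since 9 × 9 = 81 < 85.
Taking 5 copies of 9 and 4 copies of 10 gives exactly 85, so 10 is attained.

10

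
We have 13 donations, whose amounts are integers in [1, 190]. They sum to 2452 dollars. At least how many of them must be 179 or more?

12

Suppose at most 13 − j of them reach 179; then j values are ≤ 178 and the rest ≤ 190.
The total is then ≤ 178·j + 190·(13 − j) = 2470 − 12j. For this to be ≥ 2452 we need j ≤ 1, so at least 13 − 1 = 12 must reach 179.
Exactly 12 works: 12 values at 190 and 1 at 178 total 2458; lower one of the high values by 6 (still ≥ 179) to hit 2452.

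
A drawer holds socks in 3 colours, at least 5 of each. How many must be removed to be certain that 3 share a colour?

7

In the worst case you draw 2 of each of the 3 colours: 3 × 2 = 6.
One more forces 3 of some colour, so 6 + 1 = 7.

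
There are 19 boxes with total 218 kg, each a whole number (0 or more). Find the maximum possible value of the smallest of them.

11

The average is 218/19 < 12, so some value is ≤ 11.
Achievable: 10 of them at 11 and 9 at 12 total 218.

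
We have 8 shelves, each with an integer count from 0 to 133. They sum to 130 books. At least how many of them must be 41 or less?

If only k of them are at most 41, the other 8 − k are at least 42, so the total is at least (8 − k)·42 + k·0.
This is ≤ 130, so (8 − k)·42 + 0k ≤ 130, which gives k ≥ 5.
Exactly 5 works: 5 values at 0 and 3 at 42 total 126; raise one of the low values by 4 (still ≤ 41) to hit 130.

5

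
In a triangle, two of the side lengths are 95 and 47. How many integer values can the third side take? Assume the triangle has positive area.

93

The triangle inequality gives |95 − 47| < c < 95 + 47, i.e. 48 < c < 142.
So c can be any integer from 49 to 141: 93 values.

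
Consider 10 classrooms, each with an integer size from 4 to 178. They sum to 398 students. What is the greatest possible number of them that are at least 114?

3

With k values at 114 or above and the rest at least 4, the sum is at least 40 + 110k.
Since the sum is 398, we need 110k ≤ 358, i.e. k ≤ 3.
k = 3 is achieved by 3 values at 114 and 7 at 4, total 370; add 28 to one value (staying below 114) to reach 398.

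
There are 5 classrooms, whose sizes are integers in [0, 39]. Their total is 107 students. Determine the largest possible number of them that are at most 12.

3

Suppose k of them are at most 12. Those contribute at most 12 each and the rest at most 39 each.
So the total is at most 12k + 39(5 − k) = 195 − 27k. This must still be ≥ 107, so k ≤ 3.
k = 3 is achieved by 3 values at 12 and 2 at 39, total 114; lower one of the 39's by 7 (still > 12) to reach 107.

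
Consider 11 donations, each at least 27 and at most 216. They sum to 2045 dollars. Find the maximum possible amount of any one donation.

216

To make one donation as large as possible, make the other 10 as small as possible.
The other 10 contribute at least 10 × 27 = 270, leaving at most 2045 − 270 = 1775.
But each donation is capped at 216, so the maximum is 216.
Achievable: one at 216 and the other 10 totalling 1829, which fits since 10 × 27 ≤ 1829 ≤ 10 × 216.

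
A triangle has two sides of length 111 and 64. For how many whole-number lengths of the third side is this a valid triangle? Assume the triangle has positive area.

127

The triangle inequality gives |111 − 64| < c < 111 + 64, i.e. 47 < c < 175.
So c can be any integer from 48 to 174: 127 values.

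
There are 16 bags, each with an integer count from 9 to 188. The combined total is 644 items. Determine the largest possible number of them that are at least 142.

3

Suppose k of them are at least 142. Those contribute at least 142 each and the other 16 − k at least 9 each.
So the total is at least 142k + 9(16 − k) = 144 + 133k. This must be ≤ 644, giving k ≤ 3.
k = 3 is achieved by 3 values at 142 and 13 at 9, total 543; add 101 to one value (staying below 142) to reach 644.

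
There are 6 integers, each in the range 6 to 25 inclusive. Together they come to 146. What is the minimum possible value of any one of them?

Minimizing one value means maximizing the remaining 5.
The other 5 contribute at most 5 × 25 = 125, leaving at least 146 − 125 = 21.
Since 21 ≥ 6, this is achievable: one at 21 and 5 at 25.

21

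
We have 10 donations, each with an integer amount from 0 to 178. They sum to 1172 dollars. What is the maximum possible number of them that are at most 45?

Each value at 45 or below falls at least 178 − 45 = 133 short of the ceiling 178.
The ceiling total is 10 × 178 = 1780, and we need 1172, so at most ⌊(1780 − 1172)/133⌋ = 4 can be that low.
k = 4 is achieved by 4 values at 45 and 6 at 178, total 1248; lower one of the 178's by 76 (still > 45) to reach 1172.

4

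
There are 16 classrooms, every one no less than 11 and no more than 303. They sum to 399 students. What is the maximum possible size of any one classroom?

Maximizing one value means minimizing the remaining 15.
The other 15 contribute at least 15 × 11 = 165, leaving at most 399 − 165 = 234.
Since 234 ≤ 303, this is achievable: one at 234 and 15 at 11.

234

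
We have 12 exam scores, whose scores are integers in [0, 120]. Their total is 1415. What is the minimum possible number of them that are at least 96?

11

Each value short of 96 is at most 95, costing at least 120 − 95 = 25 against the maximum total of 1440.
We can afford to lose at most 1440 − 1415 = 25, so at most ⌊25/25⌋ = 1 fall short, and at least 11 are ≥ 96.
Exactly 11 works: 11 values at 120 and 1 at 95 total 1415.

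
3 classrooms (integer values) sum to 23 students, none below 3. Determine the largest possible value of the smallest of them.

If every one of the 3 were at least 8, the total would be at least 3 × 8 = 24 > 23.
Equality holds with 1 value of 7 and 2 values of 8.

7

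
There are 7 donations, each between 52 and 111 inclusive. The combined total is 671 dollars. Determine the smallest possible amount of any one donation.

Minimizing one value means maximizing the remaining 6.
The other 6 can take up 6 × 111 = 666 ≥ 671 − 52, so one donation can sit at its floor of 52.
Achievable: one at 52 and the other 6 totalling 619, which fits since 6 × 52 ≤ 619 ≤ 6 × 111.

52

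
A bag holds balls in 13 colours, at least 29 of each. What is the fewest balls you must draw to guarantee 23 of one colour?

287

In the worst case you draw 22 of each of the 13 colours: 13 × 22 = 286.
One more forces 23 of some colour, so 286 + 1 = 287.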